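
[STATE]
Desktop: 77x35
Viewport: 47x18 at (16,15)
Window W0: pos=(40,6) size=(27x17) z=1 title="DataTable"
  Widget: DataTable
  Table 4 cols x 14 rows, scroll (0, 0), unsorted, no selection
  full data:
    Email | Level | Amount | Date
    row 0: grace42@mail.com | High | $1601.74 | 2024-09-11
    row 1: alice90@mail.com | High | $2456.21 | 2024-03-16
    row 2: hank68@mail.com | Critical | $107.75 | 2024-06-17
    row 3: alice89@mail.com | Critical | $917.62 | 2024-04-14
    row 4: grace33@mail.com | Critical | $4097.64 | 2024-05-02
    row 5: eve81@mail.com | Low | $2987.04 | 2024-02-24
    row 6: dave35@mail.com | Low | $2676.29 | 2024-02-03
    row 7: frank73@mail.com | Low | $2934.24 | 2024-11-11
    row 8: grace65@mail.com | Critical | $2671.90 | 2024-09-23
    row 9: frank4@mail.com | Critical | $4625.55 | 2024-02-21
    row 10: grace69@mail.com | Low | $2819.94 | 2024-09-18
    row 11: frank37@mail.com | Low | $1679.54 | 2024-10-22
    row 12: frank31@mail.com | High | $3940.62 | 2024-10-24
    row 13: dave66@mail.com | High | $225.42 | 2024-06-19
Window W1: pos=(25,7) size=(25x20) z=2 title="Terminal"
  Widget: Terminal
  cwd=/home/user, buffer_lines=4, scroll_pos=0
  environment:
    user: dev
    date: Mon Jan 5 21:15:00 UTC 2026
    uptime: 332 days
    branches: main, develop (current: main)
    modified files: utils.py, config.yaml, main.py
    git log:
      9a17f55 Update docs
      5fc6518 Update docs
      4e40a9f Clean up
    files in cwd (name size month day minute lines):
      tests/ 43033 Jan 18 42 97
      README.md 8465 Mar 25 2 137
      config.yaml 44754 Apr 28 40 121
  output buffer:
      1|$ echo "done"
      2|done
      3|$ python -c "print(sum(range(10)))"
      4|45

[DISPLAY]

         ┃                       ┃ail.com│Criti
         ┃                       ┃l.com  │Low  
         ┃                       ┃il.com │Low  
         ┃                       ┃ail.com│Low  
         ┃                       ┃ail.com│Criti
         ┃                       ┃il.com │Criti
         ┃                       ┃ail.com│Low  
         ┃                       ┃━━━━━━━━━━━━━
         ┃                       ┃             
         ┃                       ┃             
         ┃                       ┃             
         ┗━━━━━━━━━━━━━━━━━━━━━━━┛             
                                               
                                               
                                               
                                               
                                               
                                               


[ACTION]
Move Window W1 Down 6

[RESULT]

         ┠───────────────────────┨ail.com│Criti
         ┃$ echo "done"          ┃l.com  │Low  
         ┃done                   ┃il.com │Low  
         ┃$ python -c "print(sum(┃ail.com│Low  
         ┃45                     ┃ail.com│Criti
         ┃$ █                    ┃il.com │Criti
         ┃                       ┃ail.com│Low  
         ┃                       ┃━━━━━━━━━━━━━
         ┃                       ┃             
         ┃                       ┃             
         ┃                       ┃             
         ┃                       ┃             
         ┃                       ┃             
         ┃                       ┃             
         ┃                       ┃             
         ┃                       ┃             
         ┃                       ┃             
         ┗━━━━━━━━━━━━━━━━━━━━━━━┛             


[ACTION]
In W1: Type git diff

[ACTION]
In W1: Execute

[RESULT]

         ┠───────────────────────┨ail.com│Criti
         ┃$ echo "done"          ┃l.com  │Low  
         ┃done                   ┃il.com │Low  
         ┃$ python -c "print(sum(┃ail.com│Low  
         ┃45                     ┃ail.com│Criti
         ┃$ git diff             ┃il.com │Criti
         ┃diff --git a/main.py b/┃ail.com│Low  
         ┃--- a/main.py          ┃━━━━━━━━━━━━━
         ┃+++ b/main.py          ┃             
         ┃@@ -1,3 +1,4 @@        ┃             
         ┃+# updated             ┃             
         ┃ import sys            ┃             
         ┃$ █                    ┃             
         ┃                       ┃             
         ┃                       ┃             
         ┃                       ┃             
         ┃                       ┃             
         ┗━━━━━━━━━━━━━━━━━━━━━━━┛             


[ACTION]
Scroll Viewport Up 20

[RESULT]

                                               
                                               
                                               
                                               
                                               
                                               
                        ┏━━━━━━━━━━━━━━━━━━━━━━
                        ┃ DataTable            
                        ┠──────────────────────
                        ┃Email           │Level
                        ┃────────────────┼─────
                        ┃grace42@mail.com│High 
                        ┃alice90@mail.com│High 
         ┏━━━━━━━━━━━━━━━━━━━━━━━┓il.com │Criti
         ┃ Terminal              ┃ail.com│Criti
         ┠───────────────────────┨ail.com│Criti
         ┃$ echo "done"          ┃l.com  │Low  
         ┃done                   ┃il.com │Low  


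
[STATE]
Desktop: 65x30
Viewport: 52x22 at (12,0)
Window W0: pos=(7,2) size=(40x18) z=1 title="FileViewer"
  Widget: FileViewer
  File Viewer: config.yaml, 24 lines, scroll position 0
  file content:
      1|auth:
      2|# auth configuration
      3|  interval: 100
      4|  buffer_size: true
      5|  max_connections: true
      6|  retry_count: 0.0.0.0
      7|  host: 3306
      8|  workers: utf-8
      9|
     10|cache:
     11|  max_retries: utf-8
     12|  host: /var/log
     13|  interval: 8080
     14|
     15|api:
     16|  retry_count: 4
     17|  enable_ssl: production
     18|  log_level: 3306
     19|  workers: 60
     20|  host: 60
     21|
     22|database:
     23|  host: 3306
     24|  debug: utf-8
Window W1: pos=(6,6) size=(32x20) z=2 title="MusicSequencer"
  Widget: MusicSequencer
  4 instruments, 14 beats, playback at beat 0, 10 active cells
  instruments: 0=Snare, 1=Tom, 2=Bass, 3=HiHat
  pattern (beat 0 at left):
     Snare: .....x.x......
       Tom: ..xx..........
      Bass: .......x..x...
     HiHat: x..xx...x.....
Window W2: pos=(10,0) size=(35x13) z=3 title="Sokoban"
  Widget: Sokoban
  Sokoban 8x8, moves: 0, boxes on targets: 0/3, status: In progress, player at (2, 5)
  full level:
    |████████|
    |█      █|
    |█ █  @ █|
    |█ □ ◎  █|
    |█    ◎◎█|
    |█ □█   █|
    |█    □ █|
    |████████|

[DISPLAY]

━━━━━━━━━━━━━━━━━━━━━━━━━━━━━━━━┓                   
Sokoban                         ┃                   
────────────────────────────────┨━┓                 
███████                         ┃ ┃                 
      █                         ┃─┨                 
 █  @ █                         ┃▲┃                 
 □ ◎  █                         ┃█┃                 
    ◎◎█                         ┃░┃                 
 □█   █                         ┃░┃                 
    □ █                         ┃░┃                 
███████                         ┃░┃                 
oves: 0  0/3                    ┃░┃                 
━━━━━━━━━━━━━━━━━━━━━━━━━━━━━━━━┛░┃                 
t█··██···█·····          ┃       ░┃                 
                         ┃       ░┃                 
                         ┃       ░┃                 
                         ┃       ░┃                 
                         ┃       ░┃                 
                         ┃       ▼┃                 
                         ┃━━━━━━━━┛                 
                         ┃                          
                         ┃                          


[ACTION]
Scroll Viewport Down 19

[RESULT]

 □█   █                         ┃░┃                 
    □ █                         ┃░┃                 
███████                         ┃░┃                 
oves: 0  0/3                    ┃░┃                 
━━━━━━━━━━━━━━━━━━━━━━━━━━━━━━━━┛░┃                 
t█··██···█·····          ┃       ░┃                 
                         ┃       ░┃                 
                         ┃       ░┃                 
                         ┃       ░┃                 
                         ┃       ░┃                 
                         ┃       ▼┃                 
                         ┃━━━━━━━━┛                 
                         ┃                          
                         ┃                          
                         ┃                          
                         ┃                          
                         ┃                          
━━━━━━━━━━━━━━━━━━━━━━━━━┛                          
                                                    
                                                    
                                                    
                                                    


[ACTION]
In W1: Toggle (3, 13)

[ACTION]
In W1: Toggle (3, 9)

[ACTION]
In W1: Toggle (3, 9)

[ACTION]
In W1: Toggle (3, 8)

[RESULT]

 □█   █                         ┃░┃                 
    □ █                         ┃░┃                 
███████                         ┃░┃                 
oves: 0  0/3                    ┃░┃                 
━━━━━━━━━━━━━━━━━━━━━━━━━━━━━━━━┛░┃                 
t█··██········█          ┃       ░┃                 
                         ┃       ░┃                 
                         ┃       ░┃                 
                         ┃       ░┃                 
                         ┃       ░┃                 
                         ┃       ▼┃                 
                         ┃━━━━━━━━┛                 
                         ┃                          
                         ┃                          
                         ┃                          
                         ┃                          
                         ┃                          
━━━━━━━━━━━━━━━━━━━━━━━━━┛                          
                                                    
                                                    
                                                    
                                                    


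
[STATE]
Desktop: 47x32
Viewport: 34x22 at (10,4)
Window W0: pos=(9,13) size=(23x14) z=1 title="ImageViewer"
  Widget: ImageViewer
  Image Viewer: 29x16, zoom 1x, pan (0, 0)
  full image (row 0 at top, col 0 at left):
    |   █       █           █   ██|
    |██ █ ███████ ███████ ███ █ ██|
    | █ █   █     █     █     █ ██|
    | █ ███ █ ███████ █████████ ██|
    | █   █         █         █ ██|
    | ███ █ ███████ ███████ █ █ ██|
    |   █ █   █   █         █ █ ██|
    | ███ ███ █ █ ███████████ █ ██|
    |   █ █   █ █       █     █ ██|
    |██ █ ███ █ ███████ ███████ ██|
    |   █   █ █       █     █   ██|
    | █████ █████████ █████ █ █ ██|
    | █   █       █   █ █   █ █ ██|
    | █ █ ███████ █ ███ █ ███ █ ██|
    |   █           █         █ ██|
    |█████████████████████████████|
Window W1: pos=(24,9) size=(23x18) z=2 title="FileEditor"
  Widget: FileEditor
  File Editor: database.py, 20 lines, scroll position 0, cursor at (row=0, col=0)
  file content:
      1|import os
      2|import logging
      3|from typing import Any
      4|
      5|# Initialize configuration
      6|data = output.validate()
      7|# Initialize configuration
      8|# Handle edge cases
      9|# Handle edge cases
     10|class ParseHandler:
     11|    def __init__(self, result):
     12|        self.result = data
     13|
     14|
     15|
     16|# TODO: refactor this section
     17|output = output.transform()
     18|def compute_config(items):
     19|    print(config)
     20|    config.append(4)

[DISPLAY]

                                  
                                  
                                  
                                  
                                  
              ┏━━━━━━━━━━━━━━━━━━━
              ┃ FileEditor        
              ┠───────────────────
              ┃█mport os          
━━━━━━━━━━━━━━┃import logging     
 ImageViewer  ┃from typing import 
──────────────┃                   
   █       █  ┃# Initialize config
██ █ ███████ █┃data = output.valid
 █ █   █     █┃# Initialize config
 █ ███ █ █████┃# Handle edge cases
 █   █        ┃# Handle edge cases
 ███ █ ███████┃class ParseHandler:
   █ █   █   █┃    def __init__(se
 ███ ███ █ █ █┃        self.result
   █ █   █ █  ┃                   
██ █ ███ █ ███┃                   


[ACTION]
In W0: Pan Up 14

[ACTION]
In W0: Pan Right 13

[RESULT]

                                  
                                  
                                  
                                  
                                  
              ┏━━━━━━━━━━━━━━━━━━━
              ┃ FileEditor        
              ┠───────────────────
              ┃█mport os          
━━━━━━━━━━━━━━┃import logging     
 ImageViewer  ┃from typing import 
──────────────┃                   
          █   ┃# Initialize config
███████ ███ █ ┃data = output.valid
█     █     █ ┃# Initialize config
███ █████████ ┃# Handle edge cases
  █         █ ┃# Handle edge cases
█ ███████ █ █ ┃class ParseHandler:
█         █ █ ┃    def __init__(se
███████████ █ ┃        self.result
      █     █ ┃                   
█████ ███████ ┃                   


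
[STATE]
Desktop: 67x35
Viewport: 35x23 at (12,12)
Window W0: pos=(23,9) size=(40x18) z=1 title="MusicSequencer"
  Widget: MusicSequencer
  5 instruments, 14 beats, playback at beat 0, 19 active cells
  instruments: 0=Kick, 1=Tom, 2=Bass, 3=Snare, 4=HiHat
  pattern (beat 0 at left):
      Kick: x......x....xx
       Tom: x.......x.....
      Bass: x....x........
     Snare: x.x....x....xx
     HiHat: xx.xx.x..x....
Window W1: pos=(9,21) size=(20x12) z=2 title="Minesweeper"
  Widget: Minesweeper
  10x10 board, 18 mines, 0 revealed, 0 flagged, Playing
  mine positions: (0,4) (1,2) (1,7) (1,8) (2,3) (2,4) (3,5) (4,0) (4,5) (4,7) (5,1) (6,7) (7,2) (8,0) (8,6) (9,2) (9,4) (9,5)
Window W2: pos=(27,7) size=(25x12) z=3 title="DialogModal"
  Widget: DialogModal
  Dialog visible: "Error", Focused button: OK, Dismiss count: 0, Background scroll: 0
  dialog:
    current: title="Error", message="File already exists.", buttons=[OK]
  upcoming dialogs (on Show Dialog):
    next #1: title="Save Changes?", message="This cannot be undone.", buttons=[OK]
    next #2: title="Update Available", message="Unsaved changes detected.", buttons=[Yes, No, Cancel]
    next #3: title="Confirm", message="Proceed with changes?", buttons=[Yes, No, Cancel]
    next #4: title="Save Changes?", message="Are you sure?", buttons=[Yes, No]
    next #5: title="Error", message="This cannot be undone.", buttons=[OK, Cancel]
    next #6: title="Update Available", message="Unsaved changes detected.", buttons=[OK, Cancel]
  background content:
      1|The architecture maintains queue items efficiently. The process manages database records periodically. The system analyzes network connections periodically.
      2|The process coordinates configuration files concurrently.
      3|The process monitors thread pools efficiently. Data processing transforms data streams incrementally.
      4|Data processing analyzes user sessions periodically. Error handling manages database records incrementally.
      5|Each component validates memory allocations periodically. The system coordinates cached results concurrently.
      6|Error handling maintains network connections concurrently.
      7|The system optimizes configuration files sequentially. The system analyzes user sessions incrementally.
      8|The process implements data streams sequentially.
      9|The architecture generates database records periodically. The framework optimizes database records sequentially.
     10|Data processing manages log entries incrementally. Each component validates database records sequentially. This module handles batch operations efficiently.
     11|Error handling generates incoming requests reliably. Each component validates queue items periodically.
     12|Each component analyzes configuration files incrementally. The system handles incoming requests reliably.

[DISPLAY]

           ┃   ┃Th│      Error     
           ┃  K┃Da│File already exi
           ┃   ┃Ea│       [OK]     
           ┃  B┃Er└────────────────
           ┃ Sn┃The system optimize
           ┃ Hi┃The process impleme
           ┃   ┗━━━━━━━━━━━━━━━━━━━
           ┃                       
           ┃                       
━━━━━━━━━━━━━━━━┓                  
inesweeper      ┃                  
────────────────┨                  
■■■■■■■■        ┃                  
■■■■■■■■        ┃                  
■■■■■■■■        ┃━━━━━━━━━━━━━━━━━━
■■■■■■■■        ┃                  
■■■■■■■■        ┃                  
■■■■■■■■        ┃                  
■■■■■■■■        ┃                  
■■■■■■■■        ┃                  
━━━━━━━━━━━━━━━━┛                  
                                   
                                   


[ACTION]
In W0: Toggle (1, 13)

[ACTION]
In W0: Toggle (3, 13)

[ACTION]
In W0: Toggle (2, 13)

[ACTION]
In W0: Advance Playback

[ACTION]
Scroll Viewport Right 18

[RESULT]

│      Error      │th┃          ┃  
│File already exis│ze┃          ┃  
│       [OK]      │te┃          ┃  
└─────────────────┘in┃          ┃  
e system optimizes co┃          ┃  
e process implements ┃          ┃  
━━━━━━━━━━━━━━━━━━━━━┛          ┃  
                                ┃  
                                ┃  
                                ┃  
                                ┃  
                                ┃  
                                ┃  
                                ┃  
━━━━━━━━━━━━━━━━━━━━━━━━━━━━━━━━┛  
                                   
                                   
                                   
                                   
                                   
                                   
                                   
                                   


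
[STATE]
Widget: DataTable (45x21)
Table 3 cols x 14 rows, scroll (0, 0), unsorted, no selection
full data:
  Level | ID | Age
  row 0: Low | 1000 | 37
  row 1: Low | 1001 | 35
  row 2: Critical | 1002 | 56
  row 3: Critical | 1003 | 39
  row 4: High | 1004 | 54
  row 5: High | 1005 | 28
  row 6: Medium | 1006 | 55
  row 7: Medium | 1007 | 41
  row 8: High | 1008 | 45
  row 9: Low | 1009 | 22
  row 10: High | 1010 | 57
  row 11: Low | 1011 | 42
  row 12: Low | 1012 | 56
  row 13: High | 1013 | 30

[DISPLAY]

Level   │ID  │Age                            
────────┼────┼───                            
Low     │1000│37                             
Low     │1001│35                             
Critical│1002│56                             
Critical│1003│39                             
High    │1004│54                             
High    │1005│28                             
Medium  │1006│55                             
Medium  │1007│41                             
High    │1008│45                             
Low     │1009│22                             
High    │1010│57                             
Low     │1011│42                             
Low     │1012│56                             
High    │1013│30                             
                                             
                                             
                                             
                                             
                                             


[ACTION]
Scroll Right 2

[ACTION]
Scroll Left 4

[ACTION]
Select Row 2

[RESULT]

Level   │ID  │Age                            
────────┼────┼───                            
Low     │1000│37                             
Low     │1001│35                             
>ritical│1002│56                             
Critical│1003│39                             
High    │1004│54                             
High    │1005│28                             
Medium  │1006│55                             
Medium  │1007│41                             
High    │1008│45                             
Low     │1009│22                             
High    │1010│57                             
Low     │1011│42                             
Low     │1012│56                             
High    │1013│30                             
                                             
                                             
                                             
                                             
                                             


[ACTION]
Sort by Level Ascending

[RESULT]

Level  ▲│ID  │Age                            
────────┼────┼───                            
Critical│1002│56                             
Critical│1003│39                             
>igh    │1004│54                             
High    │1005│28                             
High    │1008│45                             
High    │1010│57                             
High    │1013│30                             
Low     │1000│37                             
Low     │1001│35                             
Low     │1009│22                             
Low     │1011│42                             
Low     │1012│56                             
Medium  │1006│55                             
Medium  │1007│41                             
                                             
                                             
                                             
                                             
                                             


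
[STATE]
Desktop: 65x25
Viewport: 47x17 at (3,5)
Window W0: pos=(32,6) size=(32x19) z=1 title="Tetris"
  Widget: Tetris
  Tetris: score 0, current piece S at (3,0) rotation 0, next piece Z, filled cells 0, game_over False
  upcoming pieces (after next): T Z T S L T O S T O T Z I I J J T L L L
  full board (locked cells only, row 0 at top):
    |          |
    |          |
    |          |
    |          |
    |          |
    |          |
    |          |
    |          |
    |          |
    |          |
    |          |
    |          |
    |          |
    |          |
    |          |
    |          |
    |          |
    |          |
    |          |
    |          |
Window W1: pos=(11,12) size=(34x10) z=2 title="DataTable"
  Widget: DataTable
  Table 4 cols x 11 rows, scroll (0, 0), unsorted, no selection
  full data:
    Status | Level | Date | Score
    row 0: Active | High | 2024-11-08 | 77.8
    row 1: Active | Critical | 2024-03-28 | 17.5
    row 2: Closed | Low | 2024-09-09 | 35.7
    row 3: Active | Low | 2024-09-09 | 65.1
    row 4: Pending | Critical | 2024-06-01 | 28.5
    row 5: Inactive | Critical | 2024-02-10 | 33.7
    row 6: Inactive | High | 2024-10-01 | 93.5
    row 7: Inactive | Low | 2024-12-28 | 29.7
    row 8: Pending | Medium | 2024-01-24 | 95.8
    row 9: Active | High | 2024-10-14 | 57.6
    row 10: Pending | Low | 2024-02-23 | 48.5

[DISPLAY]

                                               
                             ┏━━━━━━━━━━━━━━━━━
                             ┃ Tetris          
                             ┠─────────────────
                             ┃          │Next: 
                             ┃          │▓▓    
                             ┃          │ ▓▓   
        ┏━━━━━━━━━━━━━━━━━━━━━━━━━━━━━━━━┓     
        ┃ DataTable                      ┃     
        ┠────────────────────────────────┨     
        ┃Status  │Level   │Date      │Sco┃core:
        ┃────────┼────────┼──────────┼───┃     
        ┃Active  │High    │2024-11-08│77.┃     
        ┃Active  │Critical│2024-03-28│17.┃     
        ┃Closed  │Low     │2024-09-09│35.┃     
        ┃Active  │Low     │2024-09-09│65.┃     
        ┗━━━━━━━━━━━━━━━━━━━━━━━━━━━━━━━━┛     


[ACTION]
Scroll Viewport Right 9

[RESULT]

                                               
                    ┏━━━━━━━━━━━━━━━━━━━━━━━━━━
                    ┃ Tetris                   
                    ┠──────────────────────────
                    ┃          │Next:          
                    ┃          │▓▓             
                    ┃          │ ▓▓            
━━━━━━━━━━━━━━━━━━━━━━━━━━━━━━━━┓              
 DataTable                      ┃              
────────────────────────────────┨              
Status  │Level   │Date      │Sco┃core:         
────────┼────────┼──────────┼───┃              
Active  │High    │2024-11-08│77.┃              
Active  │Critical│2024-03-28│17.┃              
Closed  │Low     │2024-09-09│35.┃              
Active  │Low     │2024-09-09│65.┃              
━━━━━━━━━━━━━━━━━━━━━━━━━━━━━━━━┛              


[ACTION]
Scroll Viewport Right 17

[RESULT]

                                               
              ┏━━━━━━━━━━━━━━━━━━━━━━━━━━━━━━┓ 
              ┃ Tetris                       ┃ 
              ┠──────────────────────────────┨ 
              ┃          │Next:              ┃ 
              ┃          │▓▓                 ┃ 
              ┃          │ ▓▓                ┃ 
━━━━━━━━━━━━━━━━━━━━━━━━━━┓                  ┃ 
able                      ┃                  ┃ 
──────────────────────────┨                  ┃ 
  │Level   │Date      │Sco┃core:             ┃ 
──┼────────┼──────────┼───┃                  ┃ 
  │High    │2024-11-08│77.┃                  ┃ 
  │Critical│2024-03-28│17.┃                  ┃ 
  │Low     │2024-09-09│35.┃                  ┃ 
  │Low     │2024-09-09│65.┃                  ┃ 
━━━━━━━━━━━━━━━━━━━━━━━━━━┛                  ┃ 


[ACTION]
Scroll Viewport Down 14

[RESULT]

              ┠──────────────────────────────┨ 
              ┃          │Next:              ┃ 
              ┃          │▓▓                 ┃ 
              ┃          │ ▓▓                ┃ 
━━━━━━━━━━━━━━━━━━━━━━━━━━┓                  ┃ 
able                      ┃                  ┃ 
──────────────────────────┨                  ┃ 
  │Level   │Date      │Sco┃core:             ┃ 
──┼────────┼──────────┼───┃                  ┃ 
  │High    │2024-11-08│77.┃                  ┃ 
  │Critical│2024-03-28│17.┃                  ┃ 
  │Low     │2024-09-09│35.┃                  ┃ 
  │Low     │2024-09-09│65.┃                  ┃ 
━━━━━━━━━━━━━━━━━━━━━━━━━━┛                  ┃ 
              ┃          │                   ┃ 
              ┃          │                   ┃ 
              ┗━━━━━━━━━━━━━━━━━━━━━━━━━━━━━━┛ 


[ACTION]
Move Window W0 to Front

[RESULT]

              ┠──────────────────────────────┨ 
              ┃          │Next:              ┃ 
              ┃          │▓▓                 ┃ 
              ┃          │ ▓▓                ┃ 
━━━━━━━━━━━━━━┃          │                   ┃ 
able          ┃          │                   ┃ 
──────────────┃          │                   ┃ 
  │Level   │Da┃          │Score:             ┃ 
──┼────────┼──┃          │0                  ┃ 
  │High    │20┃          │                   ┃ 
  │Critical│20┃          │                   ┃ 
  │Low     │20┃          │                   ┃ 
  │Low     │20┃          │                   ┃ 
━━━━━━━━━━━━━━┃          │                   ┃ 
              ┃          │                   ┃ 
              ┃          │                   ┃ 
              ┗━━━━━━━━━━━━━━━━━━━━━━━━━━━━━━┛ 


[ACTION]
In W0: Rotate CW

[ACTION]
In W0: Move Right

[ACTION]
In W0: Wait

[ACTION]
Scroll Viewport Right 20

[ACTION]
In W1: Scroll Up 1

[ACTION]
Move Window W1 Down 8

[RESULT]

              ┠──────────────────────────────┨ 
              ┃          │Next:              ┃ 
              ┃          │▓▓                 ┃ 
              ┃          │ ▓▓                ┃ 
              ┃          │                   ┃ 
              ┃          │                   ┃ 
              ┃          │                   ┃ 
━━━━━━━━━━━━━━┃          │Score:             ┃ 
able          ┃          │0                  ┃ 
──────────────┃          │                   ┃ 
  │Level   │Da┃          │                   ┃ 
──┼────────┼──┃          │                   ┃ 
  │High    │20┃          │                   ┃ 
  │Critical│20┃          │                   ┃ 
  │Low     │20┃          │                   ┃ 
  │Low     │20┃          │                   ┃ 
━━━━━━━━━━━━━━┗━━━━━━━━━━━━━━━━━━━━━━━━━━━━━━┛ 


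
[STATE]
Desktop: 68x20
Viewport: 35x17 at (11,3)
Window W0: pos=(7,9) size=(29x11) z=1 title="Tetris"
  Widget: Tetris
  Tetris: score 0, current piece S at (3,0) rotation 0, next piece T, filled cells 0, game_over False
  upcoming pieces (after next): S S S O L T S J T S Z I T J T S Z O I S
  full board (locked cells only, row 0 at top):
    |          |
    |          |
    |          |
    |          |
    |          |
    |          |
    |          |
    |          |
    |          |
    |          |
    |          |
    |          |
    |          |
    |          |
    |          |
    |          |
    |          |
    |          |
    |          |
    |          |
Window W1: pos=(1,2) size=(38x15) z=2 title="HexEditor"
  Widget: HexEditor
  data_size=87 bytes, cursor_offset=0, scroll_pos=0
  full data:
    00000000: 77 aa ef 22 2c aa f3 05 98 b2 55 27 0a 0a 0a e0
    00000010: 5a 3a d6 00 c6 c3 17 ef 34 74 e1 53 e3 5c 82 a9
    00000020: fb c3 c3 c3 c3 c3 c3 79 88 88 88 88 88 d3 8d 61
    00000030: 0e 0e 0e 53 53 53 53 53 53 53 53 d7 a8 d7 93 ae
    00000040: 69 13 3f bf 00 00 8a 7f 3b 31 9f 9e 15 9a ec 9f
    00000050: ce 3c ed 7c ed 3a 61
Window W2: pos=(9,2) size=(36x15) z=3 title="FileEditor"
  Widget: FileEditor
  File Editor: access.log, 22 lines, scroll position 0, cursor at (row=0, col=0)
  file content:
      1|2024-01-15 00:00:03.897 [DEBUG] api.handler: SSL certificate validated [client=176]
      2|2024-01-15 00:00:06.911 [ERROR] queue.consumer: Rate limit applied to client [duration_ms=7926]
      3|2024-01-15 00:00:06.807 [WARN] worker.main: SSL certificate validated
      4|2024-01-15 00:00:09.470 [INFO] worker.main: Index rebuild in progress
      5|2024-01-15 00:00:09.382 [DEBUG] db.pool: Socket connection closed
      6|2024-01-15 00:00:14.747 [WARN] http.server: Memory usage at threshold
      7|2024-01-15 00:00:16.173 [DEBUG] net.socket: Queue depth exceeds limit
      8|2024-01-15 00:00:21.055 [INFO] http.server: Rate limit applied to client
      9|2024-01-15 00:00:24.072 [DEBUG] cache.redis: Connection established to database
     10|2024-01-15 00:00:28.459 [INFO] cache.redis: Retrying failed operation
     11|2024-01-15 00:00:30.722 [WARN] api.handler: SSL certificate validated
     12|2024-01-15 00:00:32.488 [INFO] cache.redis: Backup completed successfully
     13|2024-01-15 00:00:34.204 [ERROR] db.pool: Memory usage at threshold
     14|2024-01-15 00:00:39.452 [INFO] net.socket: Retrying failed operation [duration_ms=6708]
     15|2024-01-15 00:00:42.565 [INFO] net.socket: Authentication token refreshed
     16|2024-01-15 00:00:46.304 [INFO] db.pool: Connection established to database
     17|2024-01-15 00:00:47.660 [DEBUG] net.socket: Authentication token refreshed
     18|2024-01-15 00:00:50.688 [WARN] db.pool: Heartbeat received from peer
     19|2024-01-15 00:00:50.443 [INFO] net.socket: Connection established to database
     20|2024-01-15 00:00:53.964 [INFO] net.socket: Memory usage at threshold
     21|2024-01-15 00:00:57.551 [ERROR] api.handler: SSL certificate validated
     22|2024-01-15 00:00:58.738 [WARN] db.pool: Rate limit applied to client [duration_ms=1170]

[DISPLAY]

FileEditor                       ┃ 
─────────────────────────────────┨ 
024-01-15 00:00:03.897 [DEBUG] a▲┃ 
024-01-15 00:00:06.911 [ERROR] q█┃ 
024-01-15 00:00:06.807 [WARN] wo░┃ 
024-01-15 00:00:09.470 [INFO] wo░┃ 
024-01-15 00:00:09.382 [DEBUG] d░┃ 
024-01-15 00:00:14.747 [WARN] ht░┃ 
024-01-15 00:00:16.173 [DEBUG] n░┃ 
024-01-15 00:00:21.055 [INFO] ht░┃ 
024-01-15 00:00:24.072 [DEBUG] c░┃ 
024-01-15 00:00:28.459 [INFO] ca░┃ 
024-01-15 00:00:30.722 [WARN] ap▼┃ 
━━━━━━━━━━━━━━━━━━━━━━━━━━━━━━━━━┛ 
       │                ┃          
       │Score:          ┃          
━━━━━━━━━━━━━━━━━━━━━━━━┛          


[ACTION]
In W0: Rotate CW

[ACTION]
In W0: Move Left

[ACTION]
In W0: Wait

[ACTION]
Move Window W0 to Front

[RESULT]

FileEditor                       ┃ 
─────────────────────────────────┨ 
024-01-15 00:00:03.897 [DEBUG] a▲┃ 
024-01-15 00:00:06.911 [ERROR] q█┃ 
024-01-15 00:00:06.807 [WARN] wo░┃ 
024-01-15 00:00:09.470 [INFO] wo░┃ 
━━━━━━━━━━━━━━━━━━━━━━━━┓EBUG] d░┃ 
tris                    ┃ARN] ht░┃ 
────────────────────────┨EBUG] n░┃ 
       │Next:           ┃NFO] ht░┃ 
       │ ▒              ┃EBUG] c░┃ 
       │▒▒▒             ┃NFO] ca░┃ 
       │                ┃ARN] ap▼┃ 
       │                ┃━━━━━━━━┛ 
       │                ┃          
       │Score:          ┃          
━━━━━━━━━━━━━━━━━━━━━━━━┛          


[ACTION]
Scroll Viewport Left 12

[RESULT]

 ┃ HexEdi┃ FileEditor              
 ┠───────┠─────────────────────────
 ┃0000000┃█024-01-15 00:00:03.897 [
 ┃0000001┃2024-01-15 00:00:06.911 [
 ┃0000002┃2024-01-15 00:00:06.807 [
 ┃0000003┃2024-01-15 00:00:09.470 [
 ┃00000┏━━━━━━━━━━━━━━━━━━━━━━━━━━━
 ┃00000┃ Tetris                    
 ┃     ┠───────────────────────────
 ┃     ┃          │Next:           
 ┃     ┃          │ ▒              
 ┃     ┃          │▒▒▒             
 ┃     ┃          │                
 ┗━━━━━┃          │                
       ┃          │                
       ┃          │Score:          
       ┗━━━━━━━━━━━━━━━━━━━━━━━━━━━


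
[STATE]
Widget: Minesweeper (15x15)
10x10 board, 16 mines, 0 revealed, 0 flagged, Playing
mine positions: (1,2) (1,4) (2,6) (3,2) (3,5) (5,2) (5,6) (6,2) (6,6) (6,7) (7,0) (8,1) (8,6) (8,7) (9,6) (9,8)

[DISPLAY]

■■■■■■■■■■     
■■■■■■■■■■     
■■■■■■■■■■     
■■■■■■■■■■     
■■■■■■■■■■     
■■■■■■■■■■     
■■■■■■■■■■     
■■■■■■■■■■     
■■■■■■■■■■     
■■■■■■■■■■     
               
               
               
               
               


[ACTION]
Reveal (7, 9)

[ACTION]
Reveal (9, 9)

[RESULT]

■■■■■1         
■■■■■211       
■■■■■■■1       
■■■■■■■1       
■■■■■■■1       
■■■■■■■31      
■■■■■■■■1      
■■■■■■■■2      
■■■■■■■■21     
■■■■■■■■■1     
               
               
               
               
               


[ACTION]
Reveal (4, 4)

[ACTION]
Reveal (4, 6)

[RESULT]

■■■■■1         
■■■■■211       
■■■■■■■1       
■■■■■■■1       
■■■■1■21       
■■■■■■■31      
■■■■■■■■1      
■■■■■■■■2      
■■■■■■■■21     
■■■■■■■■■1     
               
               
               
               
               
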